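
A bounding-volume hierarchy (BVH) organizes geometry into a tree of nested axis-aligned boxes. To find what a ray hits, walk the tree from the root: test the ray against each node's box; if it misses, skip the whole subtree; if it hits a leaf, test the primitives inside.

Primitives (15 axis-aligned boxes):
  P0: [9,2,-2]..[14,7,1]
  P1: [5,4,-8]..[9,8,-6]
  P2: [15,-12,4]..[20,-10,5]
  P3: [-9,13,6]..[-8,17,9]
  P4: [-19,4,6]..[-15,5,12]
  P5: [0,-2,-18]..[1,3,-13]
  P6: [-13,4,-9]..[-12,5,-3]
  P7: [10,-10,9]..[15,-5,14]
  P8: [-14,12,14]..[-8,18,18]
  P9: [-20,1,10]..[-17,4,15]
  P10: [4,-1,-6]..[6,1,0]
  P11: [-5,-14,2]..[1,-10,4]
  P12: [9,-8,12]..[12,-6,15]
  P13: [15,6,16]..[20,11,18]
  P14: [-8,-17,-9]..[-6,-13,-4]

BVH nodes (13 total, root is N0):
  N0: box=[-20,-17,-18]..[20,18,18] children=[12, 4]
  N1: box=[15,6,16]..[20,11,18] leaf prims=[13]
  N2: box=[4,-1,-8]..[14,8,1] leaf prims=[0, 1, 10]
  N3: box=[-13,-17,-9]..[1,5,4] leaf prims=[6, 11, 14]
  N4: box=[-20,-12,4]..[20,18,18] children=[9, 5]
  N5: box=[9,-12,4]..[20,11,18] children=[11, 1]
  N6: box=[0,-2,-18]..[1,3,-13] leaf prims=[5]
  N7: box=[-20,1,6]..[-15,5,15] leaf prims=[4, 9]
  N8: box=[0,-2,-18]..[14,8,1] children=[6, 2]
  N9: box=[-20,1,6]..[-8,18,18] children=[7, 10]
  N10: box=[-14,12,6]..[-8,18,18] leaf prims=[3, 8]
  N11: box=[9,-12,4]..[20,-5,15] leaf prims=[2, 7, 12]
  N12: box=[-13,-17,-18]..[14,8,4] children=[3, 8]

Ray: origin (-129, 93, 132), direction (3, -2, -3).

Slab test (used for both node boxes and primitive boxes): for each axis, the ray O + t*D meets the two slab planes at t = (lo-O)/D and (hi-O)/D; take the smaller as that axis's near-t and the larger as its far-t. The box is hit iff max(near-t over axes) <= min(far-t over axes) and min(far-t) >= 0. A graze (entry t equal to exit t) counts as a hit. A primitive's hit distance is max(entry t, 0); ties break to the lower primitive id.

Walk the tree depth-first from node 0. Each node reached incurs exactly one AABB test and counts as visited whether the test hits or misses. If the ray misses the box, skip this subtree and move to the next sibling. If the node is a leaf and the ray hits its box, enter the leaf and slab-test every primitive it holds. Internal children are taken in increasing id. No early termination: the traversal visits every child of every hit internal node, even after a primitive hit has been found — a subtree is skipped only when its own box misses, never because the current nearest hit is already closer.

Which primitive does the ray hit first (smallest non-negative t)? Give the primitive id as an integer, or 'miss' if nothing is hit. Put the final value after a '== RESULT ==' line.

Trace the traversal:
N0 x:[109/3,149/3] y:[75/2,55] z:[38,50] -> hit [38,149/3], descend [4, 12]
  N4 x:[109/3,149/3] y:[75/2,105/2] z:[38,128/3] -> hit [38,128/3], descend [5, 9]
    N5 x:[46,149/3] y:[41,105/2] z:[38,128/3] -> miss, prune
    N9 x:[109/3,121/3] y:[75/2,46] z:[38,42] -> hit [38,121/3], descend [7, 10]
      N7 x:[109/3,38] y:[44,46] z:[39,42] -> miss, prune
      N10 x:[115/3,121/3] y:[75/2,81/2] z:[38,42] -> hit [115/3,121/3] leaf, test {P3(miss), P8@t=115/3}
  N12 x:[116/3,143/3] y:[85/2,55] z:[128/3,50] -> hit [128/3,143/3], descend [3, 8]
    N3 x:[116/3,130/3] y:[44,55] z:[128/3,47] -> miss, prune
    N8 x:[43,143/3] y:[85/2,95/2] z:[131/3,50] -> hit [131/3,95/2], descend [2, 6]
      N2 x:[133/3,143/3] y:[85/2,47] z:[131/3,140/3] -> hit [133/3,140/3] leaf, test {P0(miss), P1(miss), P10(miss)}
      N6 x:[43,130/3] y:[45,95/2] z:[145/3,50] -> miss, prune

order=[0, 4, 5, 9, 7, 10, 12, 3, 8, 2, 6]  |boxes|=11  |leaves|=2  hit=P8

== RESULT ==
8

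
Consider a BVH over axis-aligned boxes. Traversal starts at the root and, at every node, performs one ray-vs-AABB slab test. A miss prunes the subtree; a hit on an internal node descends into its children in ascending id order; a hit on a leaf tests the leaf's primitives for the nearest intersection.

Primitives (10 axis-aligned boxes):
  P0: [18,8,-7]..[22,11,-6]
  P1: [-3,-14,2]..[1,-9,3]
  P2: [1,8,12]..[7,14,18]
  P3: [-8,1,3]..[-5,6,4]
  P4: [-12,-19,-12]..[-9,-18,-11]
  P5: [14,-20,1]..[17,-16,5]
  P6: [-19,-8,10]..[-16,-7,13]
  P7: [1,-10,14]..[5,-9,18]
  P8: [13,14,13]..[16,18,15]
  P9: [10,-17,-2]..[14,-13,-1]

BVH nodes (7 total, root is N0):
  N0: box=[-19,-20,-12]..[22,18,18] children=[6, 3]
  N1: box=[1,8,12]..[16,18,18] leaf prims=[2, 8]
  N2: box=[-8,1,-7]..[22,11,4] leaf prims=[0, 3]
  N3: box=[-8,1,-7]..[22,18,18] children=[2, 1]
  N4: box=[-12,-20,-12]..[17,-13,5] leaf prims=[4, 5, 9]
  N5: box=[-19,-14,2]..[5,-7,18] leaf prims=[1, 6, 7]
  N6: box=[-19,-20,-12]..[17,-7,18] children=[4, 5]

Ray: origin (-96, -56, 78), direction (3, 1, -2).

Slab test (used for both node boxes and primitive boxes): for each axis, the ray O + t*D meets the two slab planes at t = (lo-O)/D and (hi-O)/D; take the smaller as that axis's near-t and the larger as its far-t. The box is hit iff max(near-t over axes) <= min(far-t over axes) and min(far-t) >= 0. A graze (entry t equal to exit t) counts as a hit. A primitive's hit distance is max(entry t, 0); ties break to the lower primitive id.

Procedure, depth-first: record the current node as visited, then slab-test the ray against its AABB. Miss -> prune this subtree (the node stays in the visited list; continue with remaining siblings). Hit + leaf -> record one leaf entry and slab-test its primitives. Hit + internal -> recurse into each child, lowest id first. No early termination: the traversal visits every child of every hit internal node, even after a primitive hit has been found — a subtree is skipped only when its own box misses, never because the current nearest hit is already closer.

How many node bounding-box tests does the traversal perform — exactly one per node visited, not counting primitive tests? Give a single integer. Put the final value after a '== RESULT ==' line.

Traverse from the root:
N0 x:[77/3,118/3] y:[36,74] z:[30,45] -> hit [36,118/3], descend [3, 6]
  N3 x:[88/3,118/3] y:[57,74] z:[30,85/2] -> miss, prune
  N6 x:[77/3,113/3] y:[36,49] z:[30,45] -> hit [36,113/3], descend [4, 5]
    N4 x:[28,113/3] y:[36,43] z:[73/2,45] -> hit [73/2,113/3] leaf, test {P4(miss), P5@t=110/3, P9(miss)}
    N5 x:[77/3,101/3] y:[42,49] z:[30,38] -> miss, prune

order=[0, 3, 6, 4, 5]  |boxes|=5  |leaves|=1  hit=P5

== RESULT ==
5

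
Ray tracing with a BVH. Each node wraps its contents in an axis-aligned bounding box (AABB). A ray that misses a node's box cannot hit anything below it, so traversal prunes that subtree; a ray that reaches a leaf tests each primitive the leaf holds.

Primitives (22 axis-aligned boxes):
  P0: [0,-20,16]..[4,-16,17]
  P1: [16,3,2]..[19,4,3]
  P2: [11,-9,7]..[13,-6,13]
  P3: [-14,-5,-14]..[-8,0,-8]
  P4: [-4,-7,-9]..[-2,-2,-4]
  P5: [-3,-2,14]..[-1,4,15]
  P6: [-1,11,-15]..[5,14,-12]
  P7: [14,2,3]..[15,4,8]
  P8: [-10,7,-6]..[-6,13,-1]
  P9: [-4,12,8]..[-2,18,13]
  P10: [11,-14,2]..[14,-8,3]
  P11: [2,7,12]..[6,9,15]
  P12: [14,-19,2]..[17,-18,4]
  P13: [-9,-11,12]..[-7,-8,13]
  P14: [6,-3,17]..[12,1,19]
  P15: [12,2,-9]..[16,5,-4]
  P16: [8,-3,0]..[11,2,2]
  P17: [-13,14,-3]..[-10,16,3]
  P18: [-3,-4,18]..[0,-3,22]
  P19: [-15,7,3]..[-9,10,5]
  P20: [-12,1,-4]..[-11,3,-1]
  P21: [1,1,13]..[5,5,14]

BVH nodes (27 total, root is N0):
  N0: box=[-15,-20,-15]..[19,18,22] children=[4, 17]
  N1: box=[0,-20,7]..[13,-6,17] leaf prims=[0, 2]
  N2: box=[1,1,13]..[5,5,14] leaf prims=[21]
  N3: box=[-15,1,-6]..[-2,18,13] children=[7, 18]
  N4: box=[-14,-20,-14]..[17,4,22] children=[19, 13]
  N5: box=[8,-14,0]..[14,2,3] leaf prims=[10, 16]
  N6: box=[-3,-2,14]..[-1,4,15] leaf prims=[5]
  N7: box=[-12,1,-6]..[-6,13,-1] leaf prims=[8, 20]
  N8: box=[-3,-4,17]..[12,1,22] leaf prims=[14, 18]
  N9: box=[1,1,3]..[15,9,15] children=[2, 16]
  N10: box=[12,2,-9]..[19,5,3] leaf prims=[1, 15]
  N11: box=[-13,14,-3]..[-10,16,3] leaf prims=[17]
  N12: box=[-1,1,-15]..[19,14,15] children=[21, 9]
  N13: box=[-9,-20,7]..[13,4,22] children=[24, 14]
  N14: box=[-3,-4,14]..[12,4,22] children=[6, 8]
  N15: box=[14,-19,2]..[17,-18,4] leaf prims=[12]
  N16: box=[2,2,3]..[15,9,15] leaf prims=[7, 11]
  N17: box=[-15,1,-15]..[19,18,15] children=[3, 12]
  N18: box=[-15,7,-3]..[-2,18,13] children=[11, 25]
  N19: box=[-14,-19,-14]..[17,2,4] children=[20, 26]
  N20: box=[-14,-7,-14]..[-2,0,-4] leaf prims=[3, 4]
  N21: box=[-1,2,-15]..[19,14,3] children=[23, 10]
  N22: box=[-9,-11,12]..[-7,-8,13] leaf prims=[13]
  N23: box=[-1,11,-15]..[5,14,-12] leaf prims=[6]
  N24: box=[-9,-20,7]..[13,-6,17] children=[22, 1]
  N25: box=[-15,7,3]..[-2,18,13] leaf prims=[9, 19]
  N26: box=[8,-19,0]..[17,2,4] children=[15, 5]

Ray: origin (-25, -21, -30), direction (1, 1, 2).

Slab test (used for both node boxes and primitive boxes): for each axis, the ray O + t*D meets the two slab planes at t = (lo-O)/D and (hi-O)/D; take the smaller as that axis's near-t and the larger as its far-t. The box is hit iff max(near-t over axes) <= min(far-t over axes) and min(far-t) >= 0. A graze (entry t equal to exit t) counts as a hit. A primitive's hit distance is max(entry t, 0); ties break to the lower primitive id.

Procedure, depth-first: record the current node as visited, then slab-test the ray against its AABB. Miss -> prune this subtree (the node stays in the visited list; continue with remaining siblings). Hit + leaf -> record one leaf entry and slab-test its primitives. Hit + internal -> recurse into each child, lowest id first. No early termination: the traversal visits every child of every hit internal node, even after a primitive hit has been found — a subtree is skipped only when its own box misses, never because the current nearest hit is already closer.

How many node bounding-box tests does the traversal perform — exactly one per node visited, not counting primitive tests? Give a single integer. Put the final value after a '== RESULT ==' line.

Trace the traversal:
N0 x:[10,44] y:[1,39] z:[15/2,26] -> hit [10,26], descend [4, 17]
  N4 x:[11,42] y:[1,25] z:[8,26] -> hit [11,25], descend [13, 19]
    N13 x:[16,38] y:[1,25] z:[37/2,26] -> hit [37/2,25], descend [14, 24]
      N14 x:[22,37] y:[17,25] z:[22,26] -> hit [22,25], descend [6, 8]
        N6 x:[22,24] y:[19,25] z:[22,45/2] -> hit [22,45/2] leaf, test {P5@t=22}
        N8 x:[22,37] y:[17,22] z:[47/2,26] -> miss, prune
      N24 x:[16,38] y:[1,15] z:[37/2,47/2] -> miss, prune
    N19 x:[11,42] y:[2,23] z:[8,17] -> hit [11,17], descend [20, 26]
      N20 x:[11,23] y:[14,21] z:[8,13] -> miss, prune
      N26 x:[33,42] y:[2,23] z:[15,17] -> miss, prune
  N17 x:[10,44] y:[22,39] z:[15/2,45/2] -> hit [22,45/2], descend [3, 12]
    N3 x:[10,23] y:[22,39] z:[12,43/2] -> miss, prune
    N12 x:[24,44] y:[22,35] z:[15/2,45/2] -> miss, prune

order=[0, 4, 13, 14, 6, 8, 24, 19, 20, 26, 17, 3, 12]  |boxes|=13  |leaves|=1  hit=P5

== RESULT ==
13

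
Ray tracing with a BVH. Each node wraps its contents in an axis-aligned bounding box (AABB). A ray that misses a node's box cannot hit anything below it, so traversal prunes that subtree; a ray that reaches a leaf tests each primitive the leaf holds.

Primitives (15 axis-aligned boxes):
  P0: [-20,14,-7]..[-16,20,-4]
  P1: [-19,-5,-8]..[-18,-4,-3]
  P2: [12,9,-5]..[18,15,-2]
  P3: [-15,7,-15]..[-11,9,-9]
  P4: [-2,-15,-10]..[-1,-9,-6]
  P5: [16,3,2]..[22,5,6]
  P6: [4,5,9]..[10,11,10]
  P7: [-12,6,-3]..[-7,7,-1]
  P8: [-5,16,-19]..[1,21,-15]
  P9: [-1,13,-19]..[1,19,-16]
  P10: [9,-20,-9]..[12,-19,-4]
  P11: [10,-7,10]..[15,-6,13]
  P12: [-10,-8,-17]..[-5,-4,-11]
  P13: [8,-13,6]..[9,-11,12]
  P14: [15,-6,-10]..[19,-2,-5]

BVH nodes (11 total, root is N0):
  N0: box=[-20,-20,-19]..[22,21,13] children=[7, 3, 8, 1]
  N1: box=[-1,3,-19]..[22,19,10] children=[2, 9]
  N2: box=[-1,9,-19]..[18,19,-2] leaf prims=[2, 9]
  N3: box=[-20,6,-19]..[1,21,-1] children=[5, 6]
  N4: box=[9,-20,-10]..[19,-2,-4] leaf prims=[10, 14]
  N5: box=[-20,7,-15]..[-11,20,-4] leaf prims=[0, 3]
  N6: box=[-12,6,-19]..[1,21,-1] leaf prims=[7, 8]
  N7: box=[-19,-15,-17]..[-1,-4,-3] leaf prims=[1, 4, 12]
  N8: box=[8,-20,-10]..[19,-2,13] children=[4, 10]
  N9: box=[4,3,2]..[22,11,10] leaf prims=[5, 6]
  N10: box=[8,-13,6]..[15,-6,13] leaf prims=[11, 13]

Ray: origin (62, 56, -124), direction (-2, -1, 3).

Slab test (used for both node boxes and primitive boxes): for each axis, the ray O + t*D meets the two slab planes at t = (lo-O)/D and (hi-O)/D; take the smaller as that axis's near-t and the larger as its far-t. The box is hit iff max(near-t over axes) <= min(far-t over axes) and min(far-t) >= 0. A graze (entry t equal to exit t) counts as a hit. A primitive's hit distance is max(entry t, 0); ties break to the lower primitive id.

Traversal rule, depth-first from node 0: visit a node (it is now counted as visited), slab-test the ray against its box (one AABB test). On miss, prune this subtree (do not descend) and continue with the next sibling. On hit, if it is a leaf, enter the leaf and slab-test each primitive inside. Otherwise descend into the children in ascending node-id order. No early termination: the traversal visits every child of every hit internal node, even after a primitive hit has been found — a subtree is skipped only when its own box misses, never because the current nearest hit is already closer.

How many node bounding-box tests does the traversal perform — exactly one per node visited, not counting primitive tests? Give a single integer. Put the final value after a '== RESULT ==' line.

Walk:
N0 x:[20,41] y:[35,76] z:[35,137/3] -> hit [35,41], descend [1, 3, 7, 8]
  N1 x:[20,63/2] y:[37,53] z:[35,134/3] -> miss, prune
  N3 x:[61/2,41] y:[35,50] z:[35,41] -> hit [35,41], descend [5, 6]
    N5 x:[73/2,41] y:[36,49] z:[109/3,40] -> hit [73/2,40] leaf, test {P0@t=39, P3(miss)}
    N6 x:[61/2,37] y:[35,50] z:[35,41] -> hit [35,37] leaf, test {P7(miss), P8(miss)}
  N7 x:[63/2,81/2] y:[60,71] z:[107/3,121/3] -> miss, prune
  N8 x:[43/2,27] y:[58,76] z:[38,137/3] -> miss, prune

Summary -> nodes [0, 1, 3, 5, 6, 7, 8]; box-tests=7; leaf-entries=2; first=P0

== RESULT ==
7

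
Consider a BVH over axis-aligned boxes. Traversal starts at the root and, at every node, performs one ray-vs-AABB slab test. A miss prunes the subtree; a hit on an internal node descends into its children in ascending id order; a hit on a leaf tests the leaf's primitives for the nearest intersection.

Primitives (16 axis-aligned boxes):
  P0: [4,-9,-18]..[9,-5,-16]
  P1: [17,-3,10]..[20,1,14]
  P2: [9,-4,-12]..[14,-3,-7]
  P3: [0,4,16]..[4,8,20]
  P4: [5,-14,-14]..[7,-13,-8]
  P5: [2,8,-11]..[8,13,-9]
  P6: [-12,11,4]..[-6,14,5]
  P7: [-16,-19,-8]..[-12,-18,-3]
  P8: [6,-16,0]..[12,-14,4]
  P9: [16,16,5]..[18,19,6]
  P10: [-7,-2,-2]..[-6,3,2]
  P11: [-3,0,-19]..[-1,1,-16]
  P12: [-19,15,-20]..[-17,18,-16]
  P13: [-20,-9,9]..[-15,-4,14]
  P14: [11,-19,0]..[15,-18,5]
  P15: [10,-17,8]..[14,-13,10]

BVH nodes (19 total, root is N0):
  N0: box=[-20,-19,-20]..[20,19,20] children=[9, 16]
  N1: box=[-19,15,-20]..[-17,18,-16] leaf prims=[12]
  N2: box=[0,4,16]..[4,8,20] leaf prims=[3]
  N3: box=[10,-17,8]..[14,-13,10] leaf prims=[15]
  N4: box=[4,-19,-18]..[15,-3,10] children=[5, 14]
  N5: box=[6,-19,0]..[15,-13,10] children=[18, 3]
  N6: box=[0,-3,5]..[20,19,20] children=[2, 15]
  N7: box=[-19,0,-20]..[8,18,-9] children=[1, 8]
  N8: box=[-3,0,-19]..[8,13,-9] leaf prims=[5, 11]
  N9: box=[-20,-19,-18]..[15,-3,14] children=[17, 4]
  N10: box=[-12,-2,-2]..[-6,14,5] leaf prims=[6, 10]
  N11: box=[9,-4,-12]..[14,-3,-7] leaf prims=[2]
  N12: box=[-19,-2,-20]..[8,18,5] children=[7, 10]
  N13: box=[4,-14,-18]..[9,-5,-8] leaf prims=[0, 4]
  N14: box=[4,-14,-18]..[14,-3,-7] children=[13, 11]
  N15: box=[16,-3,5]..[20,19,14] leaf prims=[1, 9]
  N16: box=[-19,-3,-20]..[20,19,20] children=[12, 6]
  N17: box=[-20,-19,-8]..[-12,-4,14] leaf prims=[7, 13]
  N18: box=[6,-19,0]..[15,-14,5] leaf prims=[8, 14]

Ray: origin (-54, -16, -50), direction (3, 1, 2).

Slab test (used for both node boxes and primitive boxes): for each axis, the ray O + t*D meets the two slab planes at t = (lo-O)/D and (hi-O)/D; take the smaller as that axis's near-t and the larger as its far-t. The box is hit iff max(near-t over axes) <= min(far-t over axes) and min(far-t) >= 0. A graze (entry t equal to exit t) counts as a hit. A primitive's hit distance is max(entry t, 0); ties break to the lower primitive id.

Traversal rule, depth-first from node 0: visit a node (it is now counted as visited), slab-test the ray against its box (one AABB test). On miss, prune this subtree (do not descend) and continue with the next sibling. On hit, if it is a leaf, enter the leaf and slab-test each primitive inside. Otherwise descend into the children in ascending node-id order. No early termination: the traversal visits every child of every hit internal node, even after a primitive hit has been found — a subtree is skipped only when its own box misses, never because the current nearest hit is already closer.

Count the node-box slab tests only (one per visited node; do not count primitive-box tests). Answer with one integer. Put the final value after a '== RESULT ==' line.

Walk:
N0 x:[34/3,74/3] y:[-3,35] z:[15,35] -> hit [15,74/3], descend [9, 16]
  N9 x:[34/3,23] y:[-3,13] z:[16,32] -> miss, prune
  N16 x:[35/3,74/3] y:[13,35] z:[15,35] -> hit [15,74/3], descend [6, 12]
    N6 x:[18,74/3] y:[13,35] z:[55/2,35] -> miss, prune
    N12 x:[35/3,62/3] y:[14,34] z:[15,55/2] -> hit [15,62/3], descend [7, 10]
      N7 x:[35/3,62/3] y:[16,34] z:[15,41/2] -> hit [16,41/2], descend [1, 8]
        N1 x:[35/3,37/3] y:[31,34] z:[15,17] -> miss, prune
        N8 x:[17,62/3] y:[16,29] z:[31/2,41/2] -> hit [17,41/2] leaf, test {P5(miss), P11@t=17}
      N10 x:[14,16] y:[14,30] z:[24,55/2] -> miss, prune

order=[0, 9, 16, 6, 12, 7, 1, 8, 10]  |boxes|=9  |leaves|=1  hit=P11

== RESULT ==
9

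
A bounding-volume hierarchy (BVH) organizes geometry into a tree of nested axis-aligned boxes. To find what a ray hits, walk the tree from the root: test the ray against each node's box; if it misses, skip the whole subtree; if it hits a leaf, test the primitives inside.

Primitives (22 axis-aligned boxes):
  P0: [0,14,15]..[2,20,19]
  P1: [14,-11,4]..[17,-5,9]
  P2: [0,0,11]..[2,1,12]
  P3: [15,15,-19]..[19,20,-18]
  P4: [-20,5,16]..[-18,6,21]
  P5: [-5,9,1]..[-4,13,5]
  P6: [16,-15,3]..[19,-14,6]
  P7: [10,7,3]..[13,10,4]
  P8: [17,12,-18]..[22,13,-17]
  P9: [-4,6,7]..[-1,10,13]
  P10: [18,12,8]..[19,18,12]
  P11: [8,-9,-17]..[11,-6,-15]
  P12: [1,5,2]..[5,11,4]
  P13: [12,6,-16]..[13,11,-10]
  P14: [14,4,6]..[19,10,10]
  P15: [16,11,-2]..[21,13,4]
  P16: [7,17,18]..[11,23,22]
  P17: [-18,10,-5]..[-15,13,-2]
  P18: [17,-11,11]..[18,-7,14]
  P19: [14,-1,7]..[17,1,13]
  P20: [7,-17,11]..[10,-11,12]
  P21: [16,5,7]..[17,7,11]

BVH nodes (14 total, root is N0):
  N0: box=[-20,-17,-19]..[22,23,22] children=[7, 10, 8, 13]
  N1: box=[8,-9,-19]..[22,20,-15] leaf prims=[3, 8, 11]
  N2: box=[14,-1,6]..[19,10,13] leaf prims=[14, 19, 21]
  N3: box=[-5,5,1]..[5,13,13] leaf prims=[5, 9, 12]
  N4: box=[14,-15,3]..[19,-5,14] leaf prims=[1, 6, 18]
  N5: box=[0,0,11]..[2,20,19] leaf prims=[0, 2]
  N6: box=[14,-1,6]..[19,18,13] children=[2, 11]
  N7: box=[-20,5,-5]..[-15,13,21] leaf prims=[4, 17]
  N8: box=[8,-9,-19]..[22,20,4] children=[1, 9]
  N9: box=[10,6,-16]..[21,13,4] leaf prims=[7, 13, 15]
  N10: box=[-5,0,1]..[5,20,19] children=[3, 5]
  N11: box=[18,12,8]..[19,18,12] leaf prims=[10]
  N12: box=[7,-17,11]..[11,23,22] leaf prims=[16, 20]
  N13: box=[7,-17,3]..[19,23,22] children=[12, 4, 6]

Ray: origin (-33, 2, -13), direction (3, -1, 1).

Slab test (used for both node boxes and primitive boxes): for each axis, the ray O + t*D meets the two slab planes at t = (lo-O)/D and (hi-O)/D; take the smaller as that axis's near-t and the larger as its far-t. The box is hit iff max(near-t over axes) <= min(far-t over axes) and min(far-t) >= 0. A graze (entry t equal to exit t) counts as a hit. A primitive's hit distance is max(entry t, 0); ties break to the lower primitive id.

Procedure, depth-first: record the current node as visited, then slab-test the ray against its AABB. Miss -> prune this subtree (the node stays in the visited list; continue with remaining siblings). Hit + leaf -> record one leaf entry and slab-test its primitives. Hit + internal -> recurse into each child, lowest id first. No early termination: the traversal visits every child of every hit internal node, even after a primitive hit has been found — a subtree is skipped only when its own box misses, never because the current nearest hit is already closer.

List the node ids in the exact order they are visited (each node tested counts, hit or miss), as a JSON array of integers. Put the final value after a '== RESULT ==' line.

Traverse from the root:
N0 x:[13/3,55/3] y:[-21,19] z:[-6,35] -> hit [13/3,55/3], descend [7, 8, 10, 13]
  N7 x:[13/3,6] y:[-11,-3] z:[8,34] -> miss, prune
  N8 x:[41/3,55/3] y:[-18,11] z:[-6,17] -> miss, prune
  N10 x:[28/3,38/3] y:[-18,2] z:[14,32] -> miss, prune
  N13 x:[40/3,52/3] y:[-21,19] z:[16,35] -> hit [16,52/3], descend [4, 6, 12]
    N4 x:[47/3,52/3] y:[7,17] z:[16,27] -> hit [16,17] leaf, test {P1(miss), P6@t=49/3, P18(miss)}
    N6 x:[47/3,52/3] y:[-16,3] z:[19,26] -> miss, prune
    N12 x:[40/3,44/3] y:[-21,19] z:[24,35] -> miss, prune

Visited [0, 7, 8, 10, 13, 4, 6, 12]. Tests: 8 box, 1 leaf. Nearest: P6.

== RESULT ==
[0, 7, 8, 10, 13, 4, 6, 12]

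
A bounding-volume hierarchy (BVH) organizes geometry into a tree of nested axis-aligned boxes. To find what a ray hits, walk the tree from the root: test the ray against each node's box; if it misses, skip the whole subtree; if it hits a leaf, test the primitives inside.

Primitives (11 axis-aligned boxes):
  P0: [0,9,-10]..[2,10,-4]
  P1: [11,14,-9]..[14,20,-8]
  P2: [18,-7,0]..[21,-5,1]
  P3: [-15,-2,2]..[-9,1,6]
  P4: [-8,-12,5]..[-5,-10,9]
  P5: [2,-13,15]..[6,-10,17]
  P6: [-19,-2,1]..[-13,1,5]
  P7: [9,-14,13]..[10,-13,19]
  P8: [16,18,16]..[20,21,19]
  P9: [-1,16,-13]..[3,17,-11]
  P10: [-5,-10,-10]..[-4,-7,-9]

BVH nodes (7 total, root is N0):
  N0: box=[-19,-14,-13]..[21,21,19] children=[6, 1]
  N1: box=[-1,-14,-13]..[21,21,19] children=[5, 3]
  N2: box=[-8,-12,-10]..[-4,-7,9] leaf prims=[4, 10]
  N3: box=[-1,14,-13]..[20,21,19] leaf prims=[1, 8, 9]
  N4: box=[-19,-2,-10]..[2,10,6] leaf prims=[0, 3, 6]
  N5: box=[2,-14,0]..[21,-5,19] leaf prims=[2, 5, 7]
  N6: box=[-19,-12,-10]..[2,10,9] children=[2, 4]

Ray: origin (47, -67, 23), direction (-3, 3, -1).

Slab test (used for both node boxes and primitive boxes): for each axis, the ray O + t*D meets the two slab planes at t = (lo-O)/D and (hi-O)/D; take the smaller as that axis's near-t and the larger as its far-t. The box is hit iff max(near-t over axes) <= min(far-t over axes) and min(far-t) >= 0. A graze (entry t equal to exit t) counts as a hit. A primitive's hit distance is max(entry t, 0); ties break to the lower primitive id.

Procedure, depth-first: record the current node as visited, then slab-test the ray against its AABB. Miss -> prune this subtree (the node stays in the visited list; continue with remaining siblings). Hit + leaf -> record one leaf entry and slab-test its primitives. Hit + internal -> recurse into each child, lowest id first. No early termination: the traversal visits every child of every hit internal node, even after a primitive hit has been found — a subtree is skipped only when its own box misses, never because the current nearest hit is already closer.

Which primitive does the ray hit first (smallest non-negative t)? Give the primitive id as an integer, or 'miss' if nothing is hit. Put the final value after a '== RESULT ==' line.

Traverse from the root:
N0 x:[26/3,22] y:[53/3,88/3] z:[4,36] -> hit [53/3,22], descend [1, 6]
  N1 x:[26/3,16] y:[53/3,88/3] z:[4,36] -> miss, prune
  N6 x:[15,22] y:[55/3,77/3] z:[14,33] -> hit [55/3,22], descend [2, 4]
    N2 x:[17,55/3] y:[55/3,20] z:[14,33] -> hit [55/3,55/3] leaf, test {P4(miss), P10(miss)}
    N4 x:[15,22] y:[65/3,77/3] z:[17,33] -> hit [65/3,22] leaf, test {P0(miss), P3(miss), P6@t=65/3}

Summary -> nodes [0, 1, 6, 2, 4]; box-tests=5; leaf-entries=2; first=P6

== RESULT ==
6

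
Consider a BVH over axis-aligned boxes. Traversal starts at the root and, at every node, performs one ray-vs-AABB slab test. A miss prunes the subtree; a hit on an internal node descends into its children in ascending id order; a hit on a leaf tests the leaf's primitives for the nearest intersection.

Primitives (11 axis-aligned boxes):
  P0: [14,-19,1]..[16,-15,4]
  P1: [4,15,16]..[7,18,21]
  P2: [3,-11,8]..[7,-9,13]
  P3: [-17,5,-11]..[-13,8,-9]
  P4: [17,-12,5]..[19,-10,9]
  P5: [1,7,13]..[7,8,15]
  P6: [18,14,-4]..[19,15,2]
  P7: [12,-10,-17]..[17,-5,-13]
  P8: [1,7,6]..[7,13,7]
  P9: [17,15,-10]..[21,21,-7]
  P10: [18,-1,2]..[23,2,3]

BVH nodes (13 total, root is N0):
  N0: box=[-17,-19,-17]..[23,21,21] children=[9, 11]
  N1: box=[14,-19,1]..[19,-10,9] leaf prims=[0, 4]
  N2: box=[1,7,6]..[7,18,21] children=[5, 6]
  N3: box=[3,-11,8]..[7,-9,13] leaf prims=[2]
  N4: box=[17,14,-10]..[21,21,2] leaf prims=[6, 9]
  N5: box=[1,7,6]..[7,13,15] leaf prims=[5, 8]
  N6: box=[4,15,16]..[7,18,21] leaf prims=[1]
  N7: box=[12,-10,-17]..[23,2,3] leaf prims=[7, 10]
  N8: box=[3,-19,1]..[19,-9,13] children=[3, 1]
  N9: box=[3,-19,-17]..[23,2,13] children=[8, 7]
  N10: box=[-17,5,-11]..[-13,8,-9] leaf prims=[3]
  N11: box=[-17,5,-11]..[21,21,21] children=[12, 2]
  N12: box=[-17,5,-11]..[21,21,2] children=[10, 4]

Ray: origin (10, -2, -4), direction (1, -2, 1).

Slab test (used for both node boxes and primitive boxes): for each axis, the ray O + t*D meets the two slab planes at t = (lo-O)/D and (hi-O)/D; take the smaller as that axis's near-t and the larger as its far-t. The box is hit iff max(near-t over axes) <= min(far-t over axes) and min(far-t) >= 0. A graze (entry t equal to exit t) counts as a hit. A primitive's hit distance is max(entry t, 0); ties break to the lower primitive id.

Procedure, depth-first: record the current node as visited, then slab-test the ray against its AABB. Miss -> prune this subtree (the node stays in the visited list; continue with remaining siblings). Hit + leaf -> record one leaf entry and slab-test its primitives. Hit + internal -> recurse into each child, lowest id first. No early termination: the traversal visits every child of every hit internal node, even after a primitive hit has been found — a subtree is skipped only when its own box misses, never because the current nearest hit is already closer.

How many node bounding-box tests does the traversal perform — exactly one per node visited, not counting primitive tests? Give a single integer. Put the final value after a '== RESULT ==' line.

Walk:
N0 x:[-27,13] y:[-23/2,17/2] z:[-13,25] -> hit [-23/2,17/2], descend [9, 11]
  N9 x:[-7,13] y:[-2,17/2] z:[-13,17] -> hit [-2,17/2], descend [7, 8]
    N7 x:[2,13] y:[-2,4] z:[-13,7] -> hit [2,4] leaf, test {P7(miss), P10(miss)}
    N8 x:[-7,9] y:[7/2,17/2] z:[5,17] -> hit [5,17/2], descend [1, 3]
      N1 x:[4,9] y:[4,17/2] z:[5,13] -> hit [5,17/2] leaf, test {P0(miss), P4(miss)}
      N3 x:[-7,-3] y:[7/2,9/2] z:[12,17] -> miss, prune
  N11 x:[-27,11] y:[-23/2,-7/2] z:[-7,25] -> miss, prune

order=[0, 9, 7, 8, 1, 3, 11]  |boxes|=7  |leaves|=2  hit=miss

== RESULT ==
7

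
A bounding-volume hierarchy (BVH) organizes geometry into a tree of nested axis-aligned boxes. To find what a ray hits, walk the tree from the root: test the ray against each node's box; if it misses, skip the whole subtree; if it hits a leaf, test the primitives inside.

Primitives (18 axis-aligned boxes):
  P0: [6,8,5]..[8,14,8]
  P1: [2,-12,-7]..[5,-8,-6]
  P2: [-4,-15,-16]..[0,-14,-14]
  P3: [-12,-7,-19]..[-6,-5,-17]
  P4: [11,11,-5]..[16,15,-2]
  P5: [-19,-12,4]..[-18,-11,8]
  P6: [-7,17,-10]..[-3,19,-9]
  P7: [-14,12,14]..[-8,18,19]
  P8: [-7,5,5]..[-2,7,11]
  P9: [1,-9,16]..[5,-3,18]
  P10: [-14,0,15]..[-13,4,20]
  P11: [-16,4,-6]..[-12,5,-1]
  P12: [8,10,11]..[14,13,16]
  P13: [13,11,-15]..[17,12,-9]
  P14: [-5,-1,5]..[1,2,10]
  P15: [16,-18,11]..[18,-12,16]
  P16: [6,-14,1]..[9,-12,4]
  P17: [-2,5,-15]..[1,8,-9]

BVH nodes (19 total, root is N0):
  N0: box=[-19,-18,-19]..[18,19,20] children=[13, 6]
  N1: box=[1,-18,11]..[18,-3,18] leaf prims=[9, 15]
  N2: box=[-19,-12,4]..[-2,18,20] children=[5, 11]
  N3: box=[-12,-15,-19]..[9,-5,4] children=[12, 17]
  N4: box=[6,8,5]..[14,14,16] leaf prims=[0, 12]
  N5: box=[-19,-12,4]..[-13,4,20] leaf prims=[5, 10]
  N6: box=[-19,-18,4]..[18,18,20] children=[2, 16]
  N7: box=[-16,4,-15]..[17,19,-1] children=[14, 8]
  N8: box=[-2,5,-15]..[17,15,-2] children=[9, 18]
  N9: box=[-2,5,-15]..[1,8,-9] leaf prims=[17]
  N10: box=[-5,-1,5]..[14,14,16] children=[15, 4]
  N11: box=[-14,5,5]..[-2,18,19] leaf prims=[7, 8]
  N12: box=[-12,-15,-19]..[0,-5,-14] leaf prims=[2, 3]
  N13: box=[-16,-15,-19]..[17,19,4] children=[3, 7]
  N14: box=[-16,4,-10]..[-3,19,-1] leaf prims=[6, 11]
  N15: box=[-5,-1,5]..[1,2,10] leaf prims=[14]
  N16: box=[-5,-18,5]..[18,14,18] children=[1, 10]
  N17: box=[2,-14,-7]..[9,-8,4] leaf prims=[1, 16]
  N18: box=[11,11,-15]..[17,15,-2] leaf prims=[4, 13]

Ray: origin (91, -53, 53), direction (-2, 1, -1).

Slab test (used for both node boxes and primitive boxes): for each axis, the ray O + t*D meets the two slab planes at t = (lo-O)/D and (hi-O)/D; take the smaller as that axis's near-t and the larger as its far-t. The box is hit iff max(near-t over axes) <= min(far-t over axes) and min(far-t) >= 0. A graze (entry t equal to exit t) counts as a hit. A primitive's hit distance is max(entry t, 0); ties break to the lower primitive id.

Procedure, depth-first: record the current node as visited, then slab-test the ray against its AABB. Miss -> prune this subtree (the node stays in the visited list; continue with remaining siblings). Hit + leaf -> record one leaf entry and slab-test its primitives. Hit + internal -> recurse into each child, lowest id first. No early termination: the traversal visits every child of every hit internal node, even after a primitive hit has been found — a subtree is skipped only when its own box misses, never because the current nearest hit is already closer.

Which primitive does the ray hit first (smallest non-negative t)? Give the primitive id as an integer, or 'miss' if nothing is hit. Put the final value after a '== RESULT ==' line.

Traverse from the root:
N0 x:[73/2,55] y:[35,72] z:[33,72] -> hit [73/2,55], descend [6, 13]
  N6 x:[73/2,55] y:[35,71] z:[33,49] -> hit [73/2,49], descend [2, 16]
    N2 x:[93/2,55] y:[41,71] z:[33,49] -> hit [93/2,49], descend [5, 11]
      N5 x:[52,55] y:[41,57] z:[33,49] -> miss, prune
      N11 x:[93/2,105/2] y:[58,71] z:[34,48] -> miss, prune
    N16 x:[73/2,48] y:[35,67] z:[35,48] -> hit [73/2,48], descend [1, 10]
      N1 x:[73/2,45] y:[35,50] z:[35,42] -> hit [73/2,42] leaf, test {P9(miss), P15@t=37}
      N10 x:[77/2,48] y:[52,67] z:[37,48] -> miss, prune
  N13 x:[37,107/2] y:[38,72] z:[49,72] -> hit [49,107/2], descend [3, 7]
    N3 x:[41,103/2] y:[38,48] z:[49,72] -> miss, prune
    N7 x:[37,107/2] y:[57,72] z:[54,68] -> miss, prune

Summary -> nodes [0, 6, 2, 5, 11, 16, 1, 10, 13, 3, 7]; box-tests=11; leaf-entries=1; first=P15

== RESULT ==
15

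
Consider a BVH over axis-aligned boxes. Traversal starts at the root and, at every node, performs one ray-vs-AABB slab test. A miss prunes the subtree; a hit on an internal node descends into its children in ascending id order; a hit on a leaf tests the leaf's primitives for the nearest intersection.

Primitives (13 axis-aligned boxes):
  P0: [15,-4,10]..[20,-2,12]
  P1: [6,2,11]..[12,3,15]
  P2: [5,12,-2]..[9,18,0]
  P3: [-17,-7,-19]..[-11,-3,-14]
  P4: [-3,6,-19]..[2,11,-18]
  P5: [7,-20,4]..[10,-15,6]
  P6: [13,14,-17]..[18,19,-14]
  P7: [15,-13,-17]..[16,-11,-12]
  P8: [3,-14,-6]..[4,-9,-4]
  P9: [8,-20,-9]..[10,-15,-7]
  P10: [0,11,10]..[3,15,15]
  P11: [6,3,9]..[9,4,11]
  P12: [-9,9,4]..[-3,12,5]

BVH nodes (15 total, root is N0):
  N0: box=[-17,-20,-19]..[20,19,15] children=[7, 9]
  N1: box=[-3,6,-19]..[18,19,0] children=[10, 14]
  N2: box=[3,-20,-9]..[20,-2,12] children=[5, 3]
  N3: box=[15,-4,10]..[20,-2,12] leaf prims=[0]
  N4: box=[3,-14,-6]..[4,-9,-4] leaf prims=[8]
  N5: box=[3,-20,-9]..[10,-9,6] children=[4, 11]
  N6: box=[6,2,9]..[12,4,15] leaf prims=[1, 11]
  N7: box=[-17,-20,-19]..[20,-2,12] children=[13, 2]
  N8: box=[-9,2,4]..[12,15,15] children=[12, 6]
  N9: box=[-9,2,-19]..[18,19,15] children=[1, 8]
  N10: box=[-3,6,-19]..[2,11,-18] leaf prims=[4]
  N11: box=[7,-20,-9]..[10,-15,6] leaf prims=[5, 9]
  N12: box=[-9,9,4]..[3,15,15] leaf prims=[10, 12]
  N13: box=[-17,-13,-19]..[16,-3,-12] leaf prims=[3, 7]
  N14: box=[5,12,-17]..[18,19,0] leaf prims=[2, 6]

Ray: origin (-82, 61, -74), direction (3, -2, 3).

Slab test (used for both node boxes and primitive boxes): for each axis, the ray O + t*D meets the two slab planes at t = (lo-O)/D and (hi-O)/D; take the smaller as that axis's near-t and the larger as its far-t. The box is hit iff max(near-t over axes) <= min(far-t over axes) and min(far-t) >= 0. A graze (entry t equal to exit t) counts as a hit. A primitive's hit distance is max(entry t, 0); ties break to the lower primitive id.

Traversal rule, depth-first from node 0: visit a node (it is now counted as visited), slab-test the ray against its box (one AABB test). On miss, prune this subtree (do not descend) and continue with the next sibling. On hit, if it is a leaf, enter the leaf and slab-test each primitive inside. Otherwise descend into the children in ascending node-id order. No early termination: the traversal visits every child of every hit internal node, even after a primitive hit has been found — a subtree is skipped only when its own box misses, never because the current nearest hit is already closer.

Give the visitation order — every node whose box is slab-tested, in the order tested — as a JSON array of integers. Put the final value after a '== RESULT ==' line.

Traverse from the root:
N0 x:[65/3,34] y:[21,81/2] z:[55/3,89/3] -> hit [65/3,89/3], descend [7, 9]
  N7 x:[65/3,34] y:[63/2,81/2] z:[55/3,86/3] -> miss, prune
  N9 x:[73/3,100/3] y:[21,59/2] z:[55/3,89/3] -> hit [73/3,59/2], descend [1, 8]
    N1 x:[79/3,100/3] y:[21,55/2] z:[55/3,74/3] -> miss, prune
    N8 x:[73/3,94/3] y:[23,59/2] z:[26,89/3] -> hit [26,59/2], descend [6, 12]
      N6 x:[88/3,94/3] y:[57/2,59/2] z:[83/3,89/3] -> hit [88/3,59/2] leaf, test {P1@t=88/3, P11(miss)}
      N12 x:[73/3,85/3] y:[23,26] z:[26,89/3] -> hit [26,26] leaf, test {P10(miss), P12@t=26}

order=[0, 7, 9, 1, 8, 6, 12]  |boxes|=7  |leaves|=2  hit=P12

== RESULT ==
[0, 7, 9, 1, 8, 6, 12]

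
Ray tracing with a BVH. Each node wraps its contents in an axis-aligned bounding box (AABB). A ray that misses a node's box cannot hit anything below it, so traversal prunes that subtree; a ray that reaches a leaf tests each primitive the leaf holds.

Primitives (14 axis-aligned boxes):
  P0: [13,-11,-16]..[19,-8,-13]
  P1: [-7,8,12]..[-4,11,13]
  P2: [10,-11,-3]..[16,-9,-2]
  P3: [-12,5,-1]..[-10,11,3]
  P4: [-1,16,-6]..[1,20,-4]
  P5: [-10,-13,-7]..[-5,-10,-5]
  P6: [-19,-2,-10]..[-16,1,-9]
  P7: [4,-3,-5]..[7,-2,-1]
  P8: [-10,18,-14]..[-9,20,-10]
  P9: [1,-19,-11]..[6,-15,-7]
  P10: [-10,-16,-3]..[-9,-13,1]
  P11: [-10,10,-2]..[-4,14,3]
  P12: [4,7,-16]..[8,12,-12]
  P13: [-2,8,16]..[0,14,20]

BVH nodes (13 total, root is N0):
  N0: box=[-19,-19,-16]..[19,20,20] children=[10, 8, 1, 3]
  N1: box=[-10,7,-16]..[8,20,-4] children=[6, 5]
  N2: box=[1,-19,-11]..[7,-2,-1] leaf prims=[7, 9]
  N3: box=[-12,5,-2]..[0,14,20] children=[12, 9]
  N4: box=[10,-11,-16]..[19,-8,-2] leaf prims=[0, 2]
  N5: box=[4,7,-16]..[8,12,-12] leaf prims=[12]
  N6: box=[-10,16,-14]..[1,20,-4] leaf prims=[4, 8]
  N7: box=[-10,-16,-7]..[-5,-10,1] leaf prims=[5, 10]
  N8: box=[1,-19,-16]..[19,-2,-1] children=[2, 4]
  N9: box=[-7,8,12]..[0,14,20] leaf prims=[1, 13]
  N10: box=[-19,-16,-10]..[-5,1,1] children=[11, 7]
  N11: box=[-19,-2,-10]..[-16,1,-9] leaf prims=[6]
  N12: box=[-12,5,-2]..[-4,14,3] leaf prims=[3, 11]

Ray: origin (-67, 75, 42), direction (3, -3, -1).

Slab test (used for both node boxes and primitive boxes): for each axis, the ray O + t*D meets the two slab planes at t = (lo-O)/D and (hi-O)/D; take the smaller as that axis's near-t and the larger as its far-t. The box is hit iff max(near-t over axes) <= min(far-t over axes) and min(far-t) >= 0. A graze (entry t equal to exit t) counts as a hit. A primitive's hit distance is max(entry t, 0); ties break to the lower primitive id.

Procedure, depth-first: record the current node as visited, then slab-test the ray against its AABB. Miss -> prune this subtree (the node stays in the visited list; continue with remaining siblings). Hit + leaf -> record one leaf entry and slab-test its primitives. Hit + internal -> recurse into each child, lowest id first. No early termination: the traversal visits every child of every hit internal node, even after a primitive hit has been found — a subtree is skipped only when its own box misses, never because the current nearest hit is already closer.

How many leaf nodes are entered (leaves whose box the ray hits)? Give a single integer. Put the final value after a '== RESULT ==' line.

Trace the traversal:
N0 x:[16,86/3] y:[55/3,94/3] z:[22,58] -> hit [22,86/3], descend [1, 3, 8, 10]
  N1 x:[19,25] y:[55/3,68/3] z:[46,58] -> miss, prune
  N3 x:[55/3,67/3] y:[61/3,70/3] z:[22,44] -> hit [22,67/3], descend [9, 12]
    N9 x:[20,67/3] y:[61/3,67/3] z:[22,30] -> hit [22,67/3] leaf, test {P1(miss), P13@t=22}
    N12 x:[55/3,21] y:[61/3,70/3] z:[39,44] -> miss, prune
  N8 x:[68/3,86/3] y:[77/3,94/3] z:[43,58] -> miss, prune
  N10 x:[16,62/3] y:[74/3,91/3] z:[41,52] -> miss, prune

Visited [0, 1, 3, 9, 12, 8, 10]. Tests: 7 box, 1 leaf. Nearest: P13.

== RESULT ==
1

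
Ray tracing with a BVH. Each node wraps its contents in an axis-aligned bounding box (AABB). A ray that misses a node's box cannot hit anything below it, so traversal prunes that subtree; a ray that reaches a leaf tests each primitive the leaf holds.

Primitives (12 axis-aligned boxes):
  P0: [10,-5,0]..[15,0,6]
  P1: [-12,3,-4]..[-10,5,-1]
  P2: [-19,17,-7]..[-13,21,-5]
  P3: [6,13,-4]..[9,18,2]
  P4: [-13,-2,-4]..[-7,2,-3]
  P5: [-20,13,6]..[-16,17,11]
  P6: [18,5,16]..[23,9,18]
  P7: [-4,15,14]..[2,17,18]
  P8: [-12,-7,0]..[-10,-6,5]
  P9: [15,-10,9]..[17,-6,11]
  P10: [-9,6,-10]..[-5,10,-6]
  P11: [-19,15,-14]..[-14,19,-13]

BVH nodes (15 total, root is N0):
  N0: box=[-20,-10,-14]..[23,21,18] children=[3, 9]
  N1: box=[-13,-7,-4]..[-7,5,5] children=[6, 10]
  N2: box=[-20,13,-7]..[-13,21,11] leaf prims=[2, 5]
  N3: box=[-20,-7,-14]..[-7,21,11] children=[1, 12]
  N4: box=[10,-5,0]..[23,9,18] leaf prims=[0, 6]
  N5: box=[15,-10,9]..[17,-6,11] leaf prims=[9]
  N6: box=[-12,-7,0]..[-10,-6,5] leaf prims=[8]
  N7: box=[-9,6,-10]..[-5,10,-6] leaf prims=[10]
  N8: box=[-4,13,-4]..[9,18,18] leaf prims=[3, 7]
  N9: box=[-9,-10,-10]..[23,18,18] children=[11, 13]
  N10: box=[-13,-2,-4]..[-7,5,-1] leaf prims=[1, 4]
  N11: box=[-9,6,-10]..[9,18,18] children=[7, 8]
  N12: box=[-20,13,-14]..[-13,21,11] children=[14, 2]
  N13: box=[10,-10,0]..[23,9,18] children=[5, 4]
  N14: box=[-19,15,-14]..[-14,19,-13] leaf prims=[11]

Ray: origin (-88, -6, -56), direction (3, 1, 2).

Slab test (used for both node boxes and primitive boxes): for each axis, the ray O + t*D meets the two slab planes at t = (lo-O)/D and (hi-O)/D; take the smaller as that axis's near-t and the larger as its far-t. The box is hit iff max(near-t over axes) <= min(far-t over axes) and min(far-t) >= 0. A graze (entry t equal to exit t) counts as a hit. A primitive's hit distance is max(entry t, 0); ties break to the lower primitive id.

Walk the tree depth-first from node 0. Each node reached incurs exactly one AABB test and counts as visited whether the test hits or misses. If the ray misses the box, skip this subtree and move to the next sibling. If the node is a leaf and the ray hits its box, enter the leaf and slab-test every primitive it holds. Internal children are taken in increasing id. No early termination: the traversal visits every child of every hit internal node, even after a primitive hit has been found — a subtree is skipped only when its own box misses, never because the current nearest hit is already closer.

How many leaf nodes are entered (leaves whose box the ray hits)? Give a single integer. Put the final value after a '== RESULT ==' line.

Walk:
N0 x:[68/3,37] y:[-4,27] z:[21,37] -> hit [68/3,27], descend [3, 9]
  N3 x:[68/3,27] y:[-1,27] z:[21,67/2] -> hit [68/3,27], descend [1, 12]
    N1 x:[25,27] y:[-1,11] z:[26,61/2] -> miss, prune
    N12 x:[68/3,25] y:[19,27] z:[21,67/2] -> hit [68/3,25], descend [2, 14]
      N2 x:[68/3,25] y:[19,27] z:[49/2,67/2] -> hit [49/2,25] leaf, test {P2@t=49/2, P5(miss)}
      N14 x:[23,74/3] y:[21,25] z:[21,43/2] -> miss, prune
  N9 x:[79/3,37] y:[-4,24] z:[23,37] -> miss, prune

Visited [0, 3, 1, 12, 2, 14, 9]. Tests: 7 box, 1 leaf. Nearest: P2.

== RESULT ==
1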